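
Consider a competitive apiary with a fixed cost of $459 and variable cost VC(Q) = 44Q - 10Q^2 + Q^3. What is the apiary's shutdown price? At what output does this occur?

$19 per unit, at Q = 5

The firm shuts down when price falls below the minimum of average variable cost. AVC = VC/Q = 44 - 10Q + Q^2.
At the minimum of AVC, MC = AVC. MC = 44 - 20Q + 3Q^2; setting MC = AVC gives 2Q^2 - 10Q = 0, so Q = 5. min AVC = 19.
The firm shuts down for any P below $19.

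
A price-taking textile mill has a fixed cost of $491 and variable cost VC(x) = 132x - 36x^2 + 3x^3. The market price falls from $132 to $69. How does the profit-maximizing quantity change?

AVC = 132 - 36x + 3x^2, minimized at x = 6 where min AVC = $24. MC = 132 - 72x + 9x^2.
At P = $132 ≥ min AVC, set P = MC on the rising branch: x = 8.
At P = $69 ≥ min AVC, set P = MC: x = 7. The firm stays open but cuts output.

Output falls from 8 to 7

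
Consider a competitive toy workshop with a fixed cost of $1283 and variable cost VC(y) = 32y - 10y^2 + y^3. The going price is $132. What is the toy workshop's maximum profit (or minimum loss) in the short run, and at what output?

AVC = 32 - 10y + y^2; min AVC = $7 at y = 5. Since P = $132 ≥ min AVC, the firm produces.
MC = 32 - 20y + 3y^2. Setting P = MC and taking the root on the rising branch gives y* = 10.
TR = 132·10 = 1320. TC = 1283 + 320 = 1603. Profit = 1320 − 1603 = -$283.
By producing, the firm covers all variable cost plus $1000 of fixed cost; shutting down would lose the full $1283.

Profit = -$283 at y = 10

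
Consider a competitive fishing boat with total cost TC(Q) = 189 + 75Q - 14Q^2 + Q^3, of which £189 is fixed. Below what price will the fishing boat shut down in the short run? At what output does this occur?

£26 per unit, at Q = 7

The shutdown price is the minimum of AVC. VC = 75Q - 14Q^2 + Q^3, so AVC = 75 - 14Q + Q^2.
At the minimum of AVC, MC = AVC. MC = 75 - 28Q + 3Q^2; setting MC = AVC gives 2Q^2 - 14Q = 0, so Q = 7. min AVC = 26.
The firm shuts down for any P below £26.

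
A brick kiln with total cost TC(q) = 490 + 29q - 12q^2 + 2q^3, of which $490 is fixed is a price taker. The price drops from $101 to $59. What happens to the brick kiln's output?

Output falls from 6 to 5

AVC = 29 - 12q + 2q^2, minimized at q = 3 where min AVC = $11. MC = 29 - 24q + 6q^2.
At P = $101 ≥ min AVC, set P = MC on the rising branch: q = 6.
At P = $59 ≥ min AVC, set P = MC: q = 5. The firm stays open but cuts output.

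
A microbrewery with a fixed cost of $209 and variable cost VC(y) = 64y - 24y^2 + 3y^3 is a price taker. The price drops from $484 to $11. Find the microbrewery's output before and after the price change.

Output falls from 10 to 0 (the firm shuts down)

MC = 64 - 48y + 9y^2; the shutdown threshold is min AVC = $16 (at y = 4).
At P = $484 ≥ min AVC, set P = MC on the rising branch: y = 10.
At P = $11 < min AVC = $16, price no longer covers variable cost at any output, so the firm shuts down: y = 0.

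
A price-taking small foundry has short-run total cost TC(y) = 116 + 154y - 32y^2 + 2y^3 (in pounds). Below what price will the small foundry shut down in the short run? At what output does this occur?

£26 per unit, at y = 8

The shutdown price is the minimum of AVC. VC = 154y - 32y^2 + 2y^3, so AVC = 154 - 32y + 2y^2.
At the minimum of AVC, MC = AVC. MC = 154 - 64y + 6y^2; setting MC = AVC gives 4y^2 - 32y = 0, so y = 8. min AVC = 26.
The firm shuts down for any P below £26.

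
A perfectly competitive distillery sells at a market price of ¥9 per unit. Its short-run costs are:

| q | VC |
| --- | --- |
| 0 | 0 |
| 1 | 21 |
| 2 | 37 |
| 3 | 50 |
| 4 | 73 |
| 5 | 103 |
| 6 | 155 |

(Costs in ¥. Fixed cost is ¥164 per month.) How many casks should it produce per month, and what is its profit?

Profit at each row (π = 9q − TC): q=0: -164; q=1: -176; q=2: -183; q=3: -187; q=4: -201; q=5: -222; q=6: -265.
Profit is highest at q = 0. Equivalently, the lowest AVC in the table is 50/3 ≈ ¥16.67 at q = 3, and P = ¥9 falls below it — price never covers variable cost, so the firm shuts down and loses only its fixed cost.

q = 0 (shut down); profit = -¥164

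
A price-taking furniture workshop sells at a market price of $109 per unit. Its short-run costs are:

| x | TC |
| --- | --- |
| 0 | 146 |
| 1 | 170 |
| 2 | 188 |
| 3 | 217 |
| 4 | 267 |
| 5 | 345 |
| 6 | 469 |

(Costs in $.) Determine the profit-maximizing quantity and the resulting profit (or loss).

x = 5; profit = $200

Profit at each row (π = 109x − TC): x=0: -146; x=1: -61; x=2: 30; x=3: 110; x=4: 169; x=5: 200; x=6: 185.
Profit is maximized at x = 5. AVC there is 199/5 = $39.80 ≤ P, so producing beats shutting down (which would give -$146).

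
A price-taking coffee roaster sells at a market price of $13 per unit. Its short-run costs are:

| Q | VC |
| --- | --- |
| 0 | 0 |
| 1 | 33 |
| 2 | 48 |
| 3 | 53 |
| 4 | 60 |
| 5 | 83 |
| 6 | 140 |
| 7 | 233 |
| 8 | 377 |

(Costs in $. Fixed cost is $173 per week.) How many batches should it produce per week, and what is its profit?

Tabulate TR − TC: Q=0: -173; Q=1: -193; Q=2: -195; Q=3: -187; Q=4: -181; Q=5: -191; Q=6: -235; Q=7: -315; Q=8: -446.
Profit is highest at Q = 0. Equivalently, the lowest AVC in the table is 60/4 ≈ $15 at Q = 4, and P = $13 falls below it — price never covers variable cost, so the firm shuts down and loses only its fixed cost.

Q = 0 (shut down); profit = -$173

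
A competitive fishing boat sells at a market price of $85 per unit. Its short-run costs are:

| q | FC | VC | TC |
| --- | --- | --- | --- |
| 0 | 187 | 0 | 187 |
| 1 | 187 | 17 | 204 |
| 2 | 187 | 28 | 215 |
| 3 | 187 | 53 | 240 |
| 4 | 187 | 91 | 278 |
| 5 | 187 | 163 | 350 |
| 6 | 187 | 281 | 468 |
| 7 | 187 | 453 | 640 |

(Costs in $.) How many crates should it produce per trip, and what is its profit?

Compute π = P·q − TC at each output: q=0: -187; q=1: -119; q=2: -45; q=3: 15; q=4: 62; q=5: 75; q=6: 42; q=7: -45.
Profit is maximized at q = 5. AVC there is 163/5 = $32.60 ≤ P, so producing beats shutting down (which would give -$187).

q = 5; profit = $75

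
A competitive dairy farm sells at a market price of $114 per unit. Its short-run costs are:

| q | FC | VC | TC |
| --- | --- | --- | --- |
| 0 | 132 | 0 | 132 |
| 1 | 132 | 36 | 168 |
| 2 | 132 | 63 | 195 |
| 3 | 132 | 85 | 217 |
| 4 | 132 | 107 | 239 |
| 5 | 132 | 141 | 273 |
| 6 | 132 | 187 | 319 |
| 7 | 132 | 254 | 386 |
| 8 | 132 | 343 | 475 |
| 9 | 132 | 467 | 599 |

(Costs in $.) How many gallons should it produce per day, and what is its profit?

Compute π = P·q − TC at each output: q=0: -132; q=1: -54; q=2: 33; q=3: 125; q=4: 217; q=5: 297; q=6: 365; q=7: 412; q=8: 437; q=9: 427.
Profit is maximized at q = 8. AVC there is 343/8 = $42.88 ≤ P, so producing beats shutting down (which would give -$132).

q = 8; profit = $437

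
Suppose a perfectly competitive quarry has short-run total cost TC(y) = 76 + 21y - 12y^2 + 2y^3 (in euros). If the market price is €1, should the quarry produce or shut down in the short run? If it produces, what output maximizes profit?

Shut down

From TC, MC = TC'(y) = 21 - 24y + 6y^2 and AVC = VC/y = 21 - 12y + 2y^2.
AVC hits its minimum where MC = AVC, at y = 3, giving min AVC = 21 - 12·3 + 2·3^2 = €3.
Since P = €1 < min AVC = €3, price fails to cover variable cost at any output.
Shutting down limits the loss to fixed cost, €76.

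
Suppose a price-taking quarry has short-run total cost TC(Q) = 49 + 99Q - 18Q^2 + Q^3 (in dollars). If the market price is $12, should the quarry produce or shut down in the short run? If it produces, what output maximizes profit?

Shut down

Variable cost is VC = 99Q - 18Q^2 + Q^3, so AVC = VC/Q = 99 - 18Q + Q^2 and MC = dTC/dQ = 99 - 36Q + 3Q^2.
AVC is minimized where dAVC/dQ = -18 + 2Q = 0, at Q = 9; min AVC = 99 - 18·9 + 9^2 = $18.
Since P = $12 < min AVC = $18, price fails to cover variable cost at any output.
Shutting down limits the loss to fixed cost, $49.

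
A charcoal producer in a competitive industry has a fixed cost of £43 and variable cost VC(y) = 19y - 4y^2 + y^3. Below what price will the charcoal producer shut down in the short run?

The firm shuts down when price falls below the minimum of average variable cost. AVC = VC/y = 19 - 4y + y^2.
dAVC/dy = -4 + 2y = 0 gives y = 2. min AVC = 19 - 4·2 + 2^2 = 15.
So the shutdown price is £15.

£15 per unit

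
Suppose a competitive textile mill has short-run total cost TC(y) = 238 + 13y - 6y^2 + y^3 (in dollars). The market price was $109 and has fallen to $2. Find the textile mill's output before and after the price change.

Output falls from 8 to 0 (the firm shuts down)

MC = 13 - 12y + 3y^2; the shutdown threshold is min AVC = $4 (at y = 3).
At P = $109 ≥ min AVC, set P = MC on the rising branch: y = 8.
At P = $2 < min AVC = $4, price no longer covers variable cost at any output, so the firm shuts down: y = 0.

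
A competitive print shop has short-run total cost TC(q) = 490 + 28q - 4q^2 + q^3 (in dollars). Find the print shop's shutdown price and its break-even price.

Shutdown price = $24; break-even price = $119

AVC = 28 - 4q + q^2; minimized at q = 2, giving min AVC = $24. That is the shutdown price.
ATC = 490/q + 28 - 4q + q^2. Setting dATC/dq = −490/q^2 − 4 + 2q = 0 gives q = 7 (since 2·7^3 − 4·7^2 = 490).
min ATC = 490/7 + 28 − 4·7 + 7^2 = $119. That is the break-even price.
Between these two prices the firm operates at a loss; above $119 it earns a profit.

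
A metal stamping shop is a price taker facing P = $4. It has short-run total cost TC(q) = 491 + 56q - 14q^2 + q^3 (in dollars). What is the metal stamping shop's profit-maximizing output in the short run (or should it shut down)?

Strip out fixed cost: VC = 56q - 14q^2 + q^3. Then AVC = 56 - 14q + q^2 and MC = 56 - 28q + 3q^2.
The AVC parabola has its vertex at q = 14/2 = 7, where AVC = 56 - 14·7 + 7^2 = $7.
With P < min AVC ($4 < $7), every unit sold adds to the loss.
Best response: produce nothing and absorb the $491 fixed cost.

Shut down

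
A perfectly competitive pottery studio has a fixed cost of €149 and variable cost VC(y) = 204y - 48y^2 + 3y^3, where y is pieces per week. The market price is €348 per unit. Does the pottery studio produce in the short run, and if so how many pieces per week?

Produce at y = 12

From TC, MC = TC'(y) = 204 - 96y + 9y^2 and AVC = VC/y = 204 - 48y + 3y^2.
The AVC parabola has its vertex at y = 48/6 = 8, where AVC = 204 - 48·8 + 3·8^2 = €12.
Because €348 ≥ €12, revenue can cover variable cost; the firm operates.
P = MC gives -144 - 96y + 9y^2 = 0, with roots -4/3 and 12. Take the larger (rising MC): y* = 12.
Check: AVC at y = 12 is €60 ≤ P, so revenue covers variable cost.
Profit = P·y − TC = 348·12 − 869 = €3307.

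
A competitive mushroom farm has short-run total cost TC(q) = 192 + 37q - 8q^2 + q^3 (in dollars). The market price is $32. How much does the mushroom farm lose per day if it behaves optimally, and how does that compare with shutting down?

AVC = 37 - 8q + q^2; min AVC = $21 at q = 4. Since P = $32 ≥ min AVC, the firm produces.
MC = 37 - 16q + 3q^2. Setting P = MC and taking the root on the rising branch gives q* = 5.
TR = 32·5 = 160. TC = 192 + 110 = 302. Profit = 160 − 302 = -$142.
That loss of $142 beats the $192 the firm would lose by shutting down; producing recovers $50 of fixed cost.

Profit = -$142 at q = 5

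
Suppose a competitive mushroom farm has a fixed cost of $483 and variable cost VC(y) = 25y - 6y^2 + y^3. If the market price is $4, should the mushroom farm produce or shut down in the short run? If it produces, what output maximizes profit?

Strip out fixed cost: VC = 25y - 6y^2 + y^3. Then AVC = 25 - 6y + y^2 and MC = 25 - 12y + 3y^2.
The AVC parabola has its vertex at y = 6/2 = 3, where AVC = 25 - 6·3 + 3^2 = $16.
P = $4 lies below min AVC = $16; no output level covers variable cost.
The firm minimizes its loss by shutting down and losing only its fixed cost of $483.

Shut down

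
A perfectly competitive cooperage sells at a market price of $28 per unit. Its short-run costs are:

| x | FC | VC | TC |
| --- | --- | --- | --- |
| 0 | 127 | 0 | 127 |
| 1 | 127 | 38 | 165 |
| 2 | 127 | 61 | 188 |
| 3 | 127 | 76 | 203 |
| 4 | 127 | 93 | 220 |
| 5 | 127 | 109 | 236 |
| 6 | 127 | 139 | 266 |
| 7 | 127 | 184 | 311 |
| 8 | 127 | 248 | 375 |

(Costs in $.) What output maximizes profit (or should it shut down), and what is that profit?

Tabulate TR − TC: x=0: -127; x=1: -137; x=2: -132; x=3: -119; x=4: -108; x=5: -96; x=6: -98; x=7: -115; x=8: -151.
Profit is maximized at x = 5. AVC there is 109/5 = $21.80 ≤ P, so producing beats shutting down (which would give -$127).

x = 5; profit = -$96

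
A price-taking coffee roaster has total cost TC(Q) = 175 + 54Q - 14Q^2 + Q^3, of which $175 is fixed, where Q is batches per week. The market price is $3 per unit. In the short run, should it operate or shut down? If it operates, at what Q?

Shut down

Variable cost is VC = 54Q - 14Q^2 + Q^3, so AVC = VC/Q = 54 - 14Q + Q^2 and MC = dTC/dQ = 54 - 28Q + 3Q^2.
AVC hits its minimum where MC = AVC, at Q = 7, giving min AVC = 54 - 14·7 + 7^2 = $5.
Since P = $3 < min AVC = $5, price fails to cover variable cost at any output.
Shutting down limits the loss to fixed cost, $175.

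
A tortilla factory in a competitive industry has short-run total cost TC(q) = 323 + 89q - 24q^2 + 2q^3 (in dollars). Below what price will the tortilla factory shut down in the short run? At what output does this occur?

The shutdown price is the minimum of AVC. VC = 89q - 24q^2 + 2q^3, so AVC = 89 - 24q + 2q^2.
dAVC/dq = -24 + 4q = 0 gives q = 6. min AVC = 89 - 24·6 + 2·6^2 = 17.
So the shutdown price is $17.

$17 per unit, at q = 6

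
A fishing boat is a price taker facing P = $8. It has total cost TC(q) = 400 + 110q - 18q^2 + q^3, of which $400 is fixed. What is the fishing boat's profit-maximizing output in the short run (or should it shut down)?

Shut down

Strip out fixed cost: VC = 110q - 18q^2 + q^3. Then AVC = 110 - 18q + q^2 and MC = 110 - 36q + 3q^2.
AVC is minimized where dAVC/dq = -18 + 2q = 0, at q = 9; min AVC = 110 - 18·9 + 9^2 = $29.
With P < min AVC ($8 < $29), every unit sold adds to the loss.
Best response: produce nothing and absorb the $400 fixed cost.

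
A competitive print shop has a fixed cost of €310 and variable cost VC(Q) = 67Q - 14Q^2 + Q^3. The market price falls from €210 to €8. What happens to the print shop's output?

Output falls from 13 to 0 (the firm shuts down)

MC = 67 - 28Q + 3Q^2; the shutdown threshold is min AVC = €18 (at Q = 7).
At P = €210 ≥ min AVC, set P = MC on the rising branch: Q = 13.
At P = €8 < min AVC = €18, price no longer covers variable cost at any output, so the firm shuts down: Q = 0.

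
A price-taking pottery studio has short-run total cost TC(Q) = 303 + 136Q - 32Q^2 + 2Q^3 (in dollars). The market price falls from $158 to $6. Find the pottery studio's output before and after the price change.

AVC = 136 - 32Q + 2Q^2, minimized at Q = 8 where min AVC = $8. MC = 136 - 64Q + 6Q^2.
With P = $158 above the shutdown price, P = MC gives Q = 11.
At P = $6 < min AVC = $8, price no longer covers variable cost at any output, so the firm shuts down: Q = 0.

Output falls from 11 to 0 (the firm shuts down)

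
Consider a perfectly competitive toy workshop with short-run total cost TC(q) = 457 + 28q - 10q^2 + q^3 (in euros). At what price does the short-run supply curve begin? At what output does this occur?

The shutdown price is the minimum of AVC. VC = 28q - 10q^2 + q^3, so AVC = 28 - 10q + q^2.
At the minimum of AVC, MC = AVC. MC = 28 - 20q + 3q^2; setting MC = AVC gives 2q^2 - 10q = 0, so q = 5. min AVC = 3.
The firm shuts down for any P below €3.

€3 per unit, at q = 5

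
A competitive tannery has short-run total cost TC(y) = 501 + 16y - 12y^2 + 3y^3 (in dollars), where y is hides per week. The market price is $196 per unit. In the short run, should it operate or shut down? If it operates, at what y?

Produce at y = 6

From TC, MC = TC'(y) = 16 - 24y + 9y^2 and AVC = VC/y = 16 - 12y + 3y^2.
The AVC parabola has its vertex at y = 12/6 = 2, where AVC = 16 - 12·2 + 3·2^2 = $4.
Because $196 ≥ $4, revenue can cover variable cost; the firm operates.
P = MC gives -180 - 24y + 9y^2 = 0, with roots -10/3 and 6. Take the larger (rising MC): y* = 6.
Check: AVC at y = 6 is $52 ≤ P, so revenue covers variable cost.
Profit = P·y − TC = 196·6 − 813 = $363.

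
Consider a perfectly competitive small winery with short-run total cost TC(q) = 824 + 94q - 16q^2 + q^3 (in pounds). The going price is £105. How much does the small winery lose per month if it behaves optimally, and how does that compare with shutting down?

AVC = 94 - 16q + q^2 has its minimum £30 at q = 8; price £105 clears that bar, so the firm operates.
With MC = 94 - 32q + 3q^2, P = MC on the upward-sloping part at q* = 11.
TR = 105·11 = 1155. TC = 824 + 429 = 1253. Profit = 1155 − 1253 = -£98.
That loss of £98 beats the £824 the firm would lose by shutting down; producing recovers £726 of fixed cost.

Profit = -£98 at q = 11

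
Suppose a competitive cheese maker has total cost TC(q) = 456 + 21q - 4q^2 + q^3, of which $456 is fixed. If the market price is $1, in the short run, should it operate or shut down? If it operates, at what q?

Shut down

From TC, MC = TC'(q) = 21 - 8q + 3q^2 and AVC = VC/q = 21 - 4q + q^2.
AVC is minimized where dAVC/dq = -4 + 2q = 0, at q = 2; min AVC = 21 - 4·2 + 2^2 = $17.
With P < min AVC ($1 < $17), every unit sold adds to the loss.
The firm minimizes its loss by shutting down and losing only its fixed cost of $456.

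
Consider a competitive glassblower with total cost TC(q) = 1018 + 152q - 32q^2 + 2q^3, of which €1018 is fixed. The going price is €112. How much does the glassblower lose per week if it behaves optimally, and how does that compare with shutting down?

AVC = 152 - 32q + 2q^2; min AVC = €24 at q = 8. Since P = €112 ≥ min AVC, the firm produces.
With MC = 152 - 64q + 6q^2, P = MC on the upward-sloping part at q* = 10.
TR = 112·10 = 1120. TC = 1018 + 320 = 1338. Profit = 1120 − 1338 = -€218.
By producing, the firm covers all variable cost plus €800 of fixed cost; shutting down would lose the full €1018.

Profit = -€218 at q = 10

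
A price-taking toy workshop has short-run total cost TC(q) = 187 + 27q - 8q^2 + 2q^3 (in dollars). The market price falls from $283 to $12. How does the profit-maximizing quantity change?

Output falls from 8 to 0 (the firm shuts down)

AVC = 27 - 8q + 2q^2, minimized at q = 2 where min AVC = $19. MC = 27 - 16q + 6q^2.
With P = $283 above the shutdown price, P = MC gives q = 8.
At P = $12 < min AVC = $19, price no longer covers variable cost at any output, so the firm shuts down: q = 0.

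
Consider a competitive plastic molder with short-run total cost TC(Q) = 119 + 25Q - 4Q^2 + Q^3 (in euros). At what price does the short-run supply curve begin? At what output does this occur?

The shutdown price is the minimum of AVC. VC = 25Q - 4Q^2 + Q^3, so AVC = 25 - 4Q + Q^2.
At the minimum of AVC, MC = AVC. MC = 25 - 8Q + 3Q^2; setting MC = AVC gives 2Q^2 - 4Q = 0, so Q = 2. min AVC = 21.
For P < €21 the firm produces nothing.

€21 per unit, at Q = 2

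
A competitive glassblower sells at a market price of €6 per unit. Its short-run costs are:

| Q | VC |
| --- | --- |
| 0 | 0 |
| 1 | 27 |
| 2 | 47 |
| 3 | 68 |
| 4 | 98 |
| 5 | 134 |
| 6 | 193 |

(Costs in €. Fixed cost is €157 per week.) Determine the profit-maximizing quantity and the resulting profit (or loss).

Tabulate TR − TC: Q=0: -157; Q=1: -178; Q=2: -192; Q=3: -207; Q=4: -231; Q=5: -261; Q=6: -314.
Profit is highest at Q = 0. Equivalently, the lowest AVC in the table is 68/3 ≈ €22.67 at Q = 3, and P = €6 falls below it — price never covers variable cost, so the firm shuts down and loses only its fixed cost.

Q = 0 (shut down); profit = -€157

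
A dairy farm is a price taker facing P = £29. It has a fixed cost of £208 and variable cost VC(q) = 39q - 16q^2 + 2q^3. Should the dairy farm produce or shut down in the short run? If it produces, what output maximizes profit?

Produce at q = 5

Variable cost is VC = 39q - 16q^2 + 2q^3, so AVC = VC/q = 39 - 16q + 2q^2 and MC = dTC/dq = 39 - 32q + 6q^2.
AVC hits its minimum where MC = AVC, at q = 4, giving min AVC = 39 - 16·4 + 2·4^2 = £7.
Because £29 ≥ £7, revenue can cover variable cost; the firm operates.
Set P = MC: 29 = 39 - 32q + 6q^2 → 10 - 32q + 6q^2 = 0. The roots are q = 1/3 and q = 5; the profit-maximizing output is on the rising part of MC, so q* = 5.
Check: AVC at q = 5 is £9 ≤ P, so revenue covers variable cost.
Profit = P·q − TC = 29·5 − 253 = -£108, a loss, but smaller than the £208 fixed cost the firm would lose by shutting down.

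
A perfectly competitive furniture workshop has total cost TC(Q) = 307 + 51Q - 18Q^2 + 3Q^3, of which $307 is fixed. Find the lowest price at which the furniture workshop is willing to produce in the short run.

$24 per unit

The firm shuts down when price falls below the minimum of average variable cost. AVC = VC/Q = 51 - 18Q + 3Q^2.
dAVC/dQ = -18 + 6Q = 0 gives Q = 3. min AVC = 51 - 18·3 + 3·3^2 = 24.
For P < $24 the firm produces nothing.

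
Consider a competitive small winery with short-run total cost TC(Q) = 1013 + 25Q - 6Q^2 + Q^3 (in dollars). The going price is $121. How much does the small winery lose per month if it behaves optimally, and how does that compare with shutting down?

Profit = -$373 at Q = 8

AVC = 25 - 6Q + Q^2 has its minimum $16 at Q = 3; price $121 clears that bar, so the firm operates.
With MC = 25 - 12Q + 3Q^2, P = MC on the upward-sloping part at Q* = 8.
TR = 121·8 = 968. TC = 1013 + 328 = 1341. Profit = 968 − 1341 = -$373.
Shutting down would mean losing the fixed cost of $1013, so operating at a loss of $373 is better by $640.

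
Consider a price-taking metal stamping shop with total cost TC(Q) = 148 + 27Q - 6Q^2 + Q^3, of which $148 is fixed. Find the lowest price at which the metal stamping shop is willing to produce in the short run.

$18 per unit

Short-run supply begins at min AVC. From VC = 27Q - 6Q^2 + Q^3, AVC = 27 - 6Q + Q^2.
dAVC/dQ = -6 + 2Q = 0 gives Q = 3. min AVC = 27 - 6·3 + 3^2 = 18.
The firm shuts down for any P below $18.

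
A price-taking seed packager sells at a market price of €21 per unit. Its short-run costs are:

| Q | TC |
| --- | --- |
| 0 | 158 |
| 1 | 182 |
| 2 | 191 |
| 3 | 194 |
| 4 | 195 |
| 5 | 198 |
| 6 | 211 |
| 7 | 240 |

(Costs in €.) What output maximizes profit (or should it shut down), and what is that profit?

Tabulate TR − TC: Q=0: -158; Q=1: -161; Q=2: -149; Q=3: -131; Q=4: -111; Q=5: -93; Q=6: -85; Q=7: -93.
Profit is maximized at Q = 6. AVC there is 53/6 = €8.83 ≤ P, so producing beats shutting down (which would give -€158).

Q = 6; profit = -€85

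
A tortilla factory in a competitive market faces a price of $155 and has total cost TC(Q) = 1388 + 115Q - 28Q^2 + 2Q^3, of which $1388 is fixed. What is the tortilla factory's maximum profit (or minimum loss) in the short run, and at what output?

Profit = -$188 at Q = 10

AVC = 115 - 28Q + 2Q^2 has its minimum $17 at Q = 7; price $155 clears that bar, so the firm operates.
MC = 115 - 56Q + 6Q^2. Setting P = MC and taking the root on the rising branch gives Q* = 10.
TR = 155·10 = 1550. TC = 1388 + 350 = 1738. Profit = 1550 − 1738 = -$188.
That loss of $188 beats the $1388 the firm would lose by shutting down; producing recovers $1200 of fixed cost.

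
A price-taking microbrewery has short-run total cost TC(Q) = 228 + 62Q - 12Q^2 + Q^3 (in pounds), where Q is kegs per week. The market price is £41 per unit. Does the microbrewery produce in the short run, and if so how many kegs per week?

Produce at Q = 7

Variable cost is VC = 62Q - 12Q^2 + Q^3, so AVC = VC/Q = 62 - 12Q + Q^2 and MC = dTC/dQ = 62 - 24Q + 3Q^2.
AVC hits its minimum where MC = AVC, at Q = 6, giving min AVC = 62 - 12·6 + 6^2 = £26.
Because £41 ≥ £26, revenue can cover variable cost; the firm operates.
Solving P = MC: 21 - 24Q + 3Q^2 = 0 ⇒ Q = 1 or 7. On the upward-sloping branch, Q* = 7.
Check: AVC at Q = 7 is £27 ≤ P, so revenue covers variable cost.
Profit = P·Q − TC = 41·7 − 417 = -£130, a loss, but smaller than the £228 fixed cost the firm would lose by shutting down.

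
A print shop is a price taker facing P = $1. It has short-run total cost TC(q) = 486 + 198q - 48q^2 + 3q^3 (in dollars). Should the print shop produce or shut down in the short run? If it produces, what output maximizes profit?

From TC, MC = TC'(q) = 198 - 96q + 9q^2 and AVC = VC/q = 198 - 48q + 3q^2.
AVC hits its minimum where MC = AVC, at q = 8, giving min AVC = 198 - 48·8 + 3·8^2 = $6.
P = $1 lies below min AVC = $6; no output level covers variable cost.
Shutting down limits the loss to fixed cost, $486.

Shut down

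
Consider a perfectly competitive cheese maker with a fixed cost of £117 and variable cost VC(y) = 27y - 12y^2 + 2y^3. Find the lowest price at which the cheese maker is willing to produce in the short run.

£9 per unit

The shutdown price is the minimum of AVC. VC = 27y - 12y^2 + 2y^3, so AVC = 27 - 12y + 2y^2.
dAVC/dy = -12 + 4y = 0 gives y = 3. min AVC = 27 - 12·3 + 2·3^2 = 9.
For P < £9 the firm produces nothing.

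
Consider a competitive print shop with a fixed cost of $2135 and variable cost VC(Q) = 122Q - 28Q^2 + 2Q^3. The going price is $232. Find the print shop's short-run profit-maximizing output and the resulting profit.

AVC = 122 - 28Q + 2Q^2 has its minimum $24 at Q = 7; price $232 clears that bar, so the firm operates.
With MC = 122 - 56Q + 6Q^2, P = MC on the upward-sloping part at Q* = 11.
TR = 232·11 = 2552. TC = 2135 + 616 = 2751. Profit = 2552 − 2751 = -$199.
By producing, the firm covers all variable cost plus $1936 of fixed cost; shutting down would lose the full $2135.

Profit = -$199 at Q = 11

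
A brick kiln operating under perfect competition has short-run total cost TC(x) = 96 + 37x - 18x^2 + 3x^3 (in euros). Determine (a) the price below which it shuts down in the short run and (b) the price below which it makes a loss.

Shutdown price = €10; break-even price = €37

AVC = 37 - 18x + 3x^2; minimized at x = 3, giving min AVC = €10. That is the shutdown price.
ATC = 96/x + 37 - 18x + 3x^2. Setting dATC/dx = −96/x^2 − 18 + 6x = 0 gives x = 4 (since 6·4^3 − 18·4^2 = 96).
min ATC = 96/4 + 37 − 18·4 + 3·4^2 = €37. That is the break-even price.
Between these two prices the firm operates at a loss; above €37 it earns a profit.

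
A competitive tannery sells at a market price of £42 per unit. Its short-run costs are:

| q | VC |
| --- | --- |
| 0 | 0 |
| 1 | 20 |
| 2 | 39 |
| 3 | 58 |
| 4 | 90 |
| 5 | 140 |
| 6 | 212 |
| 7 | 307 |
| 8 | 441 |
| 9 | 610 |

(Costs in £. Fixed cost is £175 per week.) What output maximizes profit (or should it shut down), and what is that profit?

Tabulate TR − TC: q=0: -175; q=1: -153; q=2: -130; q=3: -107; q=4: -97; q=5: -105; q=6: -135; q=7: -188; q=8: -280; q=9: -407.
Profit is maximized at q = 4. AVC there is 90/4 = £22.50 ≤ P, so producing beats shutting down (which would give -£175).

q = 4; profit = -£97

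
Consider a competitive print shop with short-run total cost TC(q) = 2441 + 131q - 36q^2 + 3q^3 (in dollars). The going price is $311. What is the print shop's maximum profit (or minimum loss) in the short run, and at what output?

Profit = -$41 at q = 10

AVC = 131 - 36q + 3q^2 has its minimum $23 at q = 6; price $311 clears that bar, so the firm operates.
With MC = 131 - 72q + 9q^2, P = MC on the upward-sloping part at q* = 10.
TR = 311·10 = 3110. TC = 2441 + 710 = 3151. Profit = 3110 − 3151 = -$41.
By producing, the firm covers all variable cost plus $2400 of fixed cost; shutting down would lose the full $2441.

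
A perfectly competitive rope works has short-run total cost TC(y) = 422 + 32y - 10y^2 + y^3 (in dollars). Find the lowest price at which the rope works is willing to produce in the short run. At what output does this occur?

The shutdown price is the minimum of AVC. VC = 32y - 10y^2 + y^3, so AVC = 32 - 10y + y^2.
At the minimum of AVC, MC = AVC. MC = 32 - 20y + 3y^2; setting MC = AVC gives 2y^2 - 10y = 0, so y = 5. min AVC = 7.
So the shutdown price is $7.

$7 per unit, at y = 5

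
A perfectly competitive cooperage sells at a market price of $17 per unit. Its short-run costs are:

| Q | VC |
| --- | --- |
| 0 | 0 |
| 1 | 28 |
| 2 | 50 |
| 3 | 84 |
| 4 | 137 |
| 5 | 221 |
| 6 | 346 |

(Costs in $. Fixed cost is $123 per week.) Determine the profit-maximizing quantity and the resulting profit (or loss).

Q = 0 (shut down); profit = -$123

Profit at each row (π = 17Q − TC): Q=0: -123; Q=1: -134; Q=2: -139; Q=3: -156; Q=4: -192; Q=5: -259; Q=6: -367.
Profit is highest at Q = 0. Equivalently, the lowest AVC in the table is 50/2 ≈ $25 at Q = 2, and P = $17 falls below it — price never covers variable cost, so the firm shuts down and loses only its fixed cost.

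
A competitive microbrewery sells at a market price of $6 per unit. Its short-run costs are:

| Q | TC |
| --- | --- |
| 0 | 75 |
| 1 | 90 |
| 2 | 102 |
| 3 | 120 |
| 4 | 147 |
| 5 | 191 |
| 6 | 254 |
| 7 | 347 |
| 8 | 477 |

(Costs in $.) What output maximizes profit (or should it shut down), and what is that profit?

Tabulate TR − TC: Q=0: -75; Q=1: -84; Q=2: -90; Q=3: -102; Q=4: -123; Q=5: -161; Q=6: -218; Q=7: -305; Q=8: -429.
Profit is highest at Q = 0. Equivalently, the lowest AVC in the table is 27/2 ≈ $13.50 at Q = 2, and P = $6 falls below it — price never covers variable cost, so the firm shuts down and loses only its fixed cost.

Q = 0 (shut down); profit = -$75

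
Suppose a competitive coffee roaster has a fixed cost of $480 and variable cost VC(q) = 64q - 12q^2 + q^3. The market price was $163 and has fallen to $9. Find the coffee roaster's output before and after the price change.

Output falls from 11 to 0 (the firm shuts down)

MC = 64 - 24q + 3q^2; the shutdown threshold is min AVC = $28 (at q = 6).
With P = $163 above the shutdown price, P = MC gives q = 11.
At P = $9 < min AVC = $28, price no longer covers variable cost at any output, so the firm shuts down: q = 0.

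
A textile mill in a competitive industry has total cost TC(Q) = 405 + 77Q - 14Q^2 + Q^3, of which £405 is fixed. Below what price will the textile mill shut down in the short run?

£28 per unit

The firm shuts down when price falls below the minimum of average variable cost. AVC = VC/Q = 77 - 14Q + Q^2.
At the minimum of AVC, MC = AVC. MC = 77 - 28Q + 3Q^2; setting MC = AVC gives 2Q^2 - 14Q = 0, so Q = 7. min AVC = 28.
The firm shuts down for any P below £28.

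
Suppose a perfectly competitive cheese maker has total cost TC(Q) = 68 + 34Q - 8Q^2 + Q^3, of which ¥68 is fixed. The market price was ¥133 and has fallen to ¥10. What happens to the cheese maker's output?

AVC = 34 - 8Q + Q^2, minimized at Q = 4 where min AVC = ¥18. MC = 34 - 16Q + 3Q^2.
At P = ¥133 ≥ min AVC, set P = MC on the rising branch: Q = 9.
At P = ¥10 < min AVC = ¥18, price no longer covers variable cost at any output, so the firm shuts down: Q = 0.

Output falls from 9 to 0 (the firm shuts down)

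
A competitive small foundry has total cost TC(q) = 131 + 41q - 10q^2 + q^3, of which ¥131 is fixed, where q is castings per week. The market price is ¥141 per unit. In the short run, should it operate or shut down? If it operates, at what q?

Produce at q = 10

Variable cost is VC = 41q - 10q^2 + q^3, so AVC = VC/q = 41 - 10q + q^2 and MC = dTC/dq = 41 - 20q + 3q^2.
The AVC parabola has its vertex at q = 10/2 = 5, where AVC = 41 - 10·5 + 5^2 = ¥16.
P = ¥141 exceeds min AVC = ¥16, so the firm stays open.
P = MC gives -100 - 20q + 3q^2 = 0, with roots -10/3 and 10. Take the larger (rising MC): q* = 10.
Check: AVC at q = 10 is ¥41 ≤ P, so revenue covers variable cost.
Profit = P·q − TC = 141·10 − 541 = ¥869.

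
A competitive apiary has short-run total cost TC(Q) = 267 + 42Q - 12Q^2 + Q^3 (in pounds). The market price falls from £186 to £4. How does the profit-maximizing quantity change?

AVC = 42 - 12Q + Q^2, minimized at Q = 6 where min AVC = £6. MC = 42 - 24Q + 3Q^2.
At P = £186 ≥ min AVC, set P = MC on the rising branch: Q = 12.
At P = £4 < min AVC = £6, price no longer covers variable cost at any output, so the firm shuts down: Q = 0.

Output falls from 12 to 0 (the firm shuts down)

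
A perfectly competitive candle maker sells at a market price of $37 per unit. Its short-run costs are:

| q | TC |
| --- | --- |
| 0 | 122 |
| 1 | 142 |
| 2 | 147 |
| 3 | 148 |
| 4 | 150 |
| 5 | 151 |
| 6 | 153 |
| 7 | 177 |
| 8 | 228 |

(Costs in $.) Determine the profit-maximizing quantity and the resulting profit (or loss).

Tabulate TR − TC: q=0: -122; q=1: -105; q=2: -73; q=3: -37; q=4: -2; q=5: 34; q=6: 69; q=7: 82; q=8: 68.
Profit is maximized at q = 7. AVC there is 55/7 = $7.86 ≤ P, so producing beats shutting down (which would give -$122).

q = 7; profit = $82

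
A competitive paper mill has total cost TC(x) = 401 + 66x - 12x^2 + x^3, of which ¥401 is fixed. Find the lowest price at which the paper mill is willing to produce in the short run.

¥30 per unit

The firm shuts down when price falls below the minimum of average variable cost. AVC = VC/x = 66 - 12x + x^2.
dAVC/dx = -12 + 2x = 0 gives x = 6. min AVC = 66 - 12·6 + 6^2 = 30.
So the shutdown price is ¥30.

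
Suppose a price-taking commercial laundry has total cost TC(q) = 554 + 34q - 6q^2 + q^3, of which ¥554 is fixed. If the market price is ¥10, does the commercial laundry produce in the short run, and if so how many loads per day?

Shut down

From TC, MC = TC'(q) = 34 - 12q + 3q^2 and AVC = VC/q = 34 - 6q + q^2.
The AVC parabola has its vertex at q = 6/2 = 3, where AVC = 34 - 6·3 + 3^2 = ¥25.
P = ¥10 lies below min AVC = ¥25; no output level covers variable cost.
The firm minimizes its loss by shutting down and losing only its fixed cost of ¥554.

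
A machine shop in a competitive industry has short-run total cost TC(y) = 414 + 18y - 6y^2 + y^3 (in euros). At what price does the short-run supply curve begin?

The firm shuts down when price falls below the minimum of average variable cost. AVC = VC/y = 18 - 6y + y^2.
At the minimum of AVC, MC = AVC. MC = 18 - 12y + 3y^2; setting MC = AVC gives 2y^2 - 6y = 0, so y = 3. min AVC = 9.
The firm shuts down for any P below €9.

€9 per unit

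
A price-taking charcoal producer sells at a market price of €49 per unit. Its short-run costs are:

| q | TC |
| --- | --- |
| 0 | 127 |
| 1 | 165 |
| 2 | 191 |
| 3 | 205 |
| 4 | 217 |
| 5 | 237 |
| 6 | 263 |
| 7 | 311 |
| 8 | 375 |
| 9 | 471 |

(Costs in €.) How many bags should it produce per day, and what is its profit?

q = 7; profit = €32

Tabulate TR − TC: q=0: -127; q=1: -116; q=2: -93; q=3: -58; q=4: -21; q=5: 8; q=6: 31; q=7: 32; q=8: 17; q=9: -30.
Profit is maximized at q = 7. AVC there is 184/7 = €26.29 ≤ P, so producing beats shutting down (which would give -€127).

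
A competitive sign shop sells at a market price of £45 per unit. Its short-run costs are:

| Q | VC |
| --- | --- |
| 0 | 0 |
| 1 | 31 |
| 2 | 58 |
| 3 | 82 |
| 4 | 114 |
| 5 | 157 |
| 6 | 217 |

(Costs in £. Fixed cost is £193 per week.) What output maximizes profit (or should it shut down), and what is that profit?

Tabulate TR − TC: Q=0: -193; Q=1: -179; Q=2: -161; Q=3: -140; Q=4: -127; Q=5: -125; Q=6: -140.
Profit is maximized at Q = 5. AVC there is 157/5 = £31.40 ≤ P, so producing beats shutting down (which would give -£193).

Q = 5; profit = -£125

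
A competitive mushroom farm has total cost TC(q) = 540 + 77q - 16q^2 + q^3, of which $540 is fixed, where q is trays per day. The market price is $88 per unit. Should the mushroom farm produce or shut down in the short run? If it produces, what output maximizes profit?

Produce at q = 11

Variable cost is VC = 77q - 16q^2 + q^3, so AVC = VC/q = 77 - 16q + q^2 and MC = dTC/dq = 77 - 32q + 3q^2.
AVC hits its minimum where MC = AVC, at q = 8, giving min AVC = 77 - 16·8 + 8^2 = $13.
Since P = $88 ≥ min AVC = $13, price covers variable cost and the firm should produce.
P = MC gives -11 - 32q + 3q^2 = 0, with roots -1/3 and 11. Take the larger (rising MC): q* = 11.
Check: AVC at q = 11 is $22 ≤ P, so revenue covers variable cost.
Profit = P·q − TC = 88·11 − 782 = $186.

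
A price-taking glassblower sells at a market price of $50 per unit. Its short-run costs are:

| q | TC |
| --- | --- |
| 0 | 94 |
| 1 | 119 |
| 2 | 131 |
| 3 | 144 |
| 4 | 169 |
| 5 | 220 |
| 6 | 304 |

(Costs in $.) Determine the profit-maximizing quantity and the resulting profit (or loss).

q = 4; profit = $31

Compute π = P·q − TC at each output: q=0: -94; q=1: -69; q=2: -31; q=3: 6; q=4: 31; q=5: 30; q=6: -4.
Profit is maximized at q = 4. AVC there is 75/4 = $18.75 ≤ P, so producing beats shutting down (which would give -$94).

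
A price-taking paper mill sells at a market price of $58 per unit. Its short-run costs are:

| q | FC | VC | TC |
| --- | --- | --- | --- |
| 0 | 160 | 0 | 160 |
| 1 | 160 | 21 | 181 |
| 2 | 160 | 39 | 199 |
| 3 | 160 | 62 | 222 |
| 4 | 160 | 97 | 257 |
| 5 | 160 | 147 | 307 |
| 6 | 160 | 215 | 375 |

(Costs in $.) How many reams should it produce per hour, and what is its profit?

Compute π = P·q − TC at each output: q=0: -160; q=1: -123; q=2: -83; q=3: -48; q=4: -25; q=5: -17; q=6: -27.
Profit is maximized at q = 5. AVC there is 147/5 = $29.40 ≤ P, so producing beats shutting down (which would give -$160).

q = 5; profit = -$17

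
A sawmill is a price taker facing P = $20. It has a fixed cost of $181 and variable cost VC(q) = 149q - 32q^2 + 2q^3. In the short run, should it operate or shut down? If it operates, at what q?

Variable cost is VC = 149q - 32q^2 + 2q^3, so AVC = VC/q = 149 - 32q + 2q^2 and MC = dTC/dq = 149 - 64q + 6q^2.
The AVC parabola has its vertex at q = 32/4 = 8, where AVC = 149 - 32·8 + 2·8^2 = $21.
P = $20 lies below min AVC = $21; no output level covers variable cost.
The firm minimizes its loss by shutting down and losing only its fixed cost of $181.

Shut down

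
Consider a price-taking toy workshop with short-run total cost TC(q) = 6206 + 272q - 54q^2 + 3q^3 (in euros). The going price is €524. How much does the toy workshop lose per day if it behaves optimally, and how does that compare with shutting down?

AVC = 272 - 54q + 3q^2; min AVC = €29 at q = 9. Since P = €524 ≥ min AVC, the firm produces.
With MC = 272 - 108q + 9q^2, P = MC on the upward-sloping part at q* = 14.
TR = 524·14 = 7336. TC = 6206 + 1456 = 7662. Profit = 7336 − 7662 = -€326.
By producing, the firm covers all variable cost plus €5880 of fixed cost; shutting down would lose the full €6206.

Profit = -€326 at q = 14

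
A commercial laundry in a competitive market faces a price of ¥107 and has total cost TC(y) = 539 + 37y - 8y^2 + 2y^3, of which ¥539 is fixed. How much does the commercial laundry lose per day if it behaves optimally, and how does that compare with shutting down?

Profit = -¥239 at y = 5

AVC = 37 - 8y + 2y^2 has its minimum ¥29 at y = 2; price ¥107 clears that bar, so the firm operates.
With MC = 37 - 16y + 6y^2, P = MC on the upward-sloping part at y* = 5.
TR = 107·5 = 535. TC = 539 + 235 = 774. Profit = 535 − 774 = -¥239.
That loss of ¥239 beats the ¥539 the firm would lose by shutting down; producing recovers ¥300 of fixed cost.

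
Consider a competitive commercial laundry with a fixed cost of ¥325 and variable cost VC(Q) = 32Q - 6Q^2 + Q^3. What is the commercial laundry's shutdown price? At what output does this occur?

Short-run supply begins at min AVC. From VC = 32Q - 6Q^2 + Q^3, AVC = 32 - 6Q + Q^2.
At the minimum of AVC, MC = AVC. MC = 32 - 12Q + 3Q^2; setting MC = AVC gives 2Q^2 - 6Q = 0, so Q = 3. min AVC = 23.
For P < ¥23 the firm produces nothing.

¥23 per unit, at Q = 3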